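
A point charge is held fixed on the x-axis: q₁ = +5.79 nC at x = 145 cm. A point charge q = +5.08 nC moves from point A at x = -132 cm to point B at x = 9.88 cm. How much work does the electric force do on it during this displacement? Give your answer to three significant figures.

The work done by the electric force is W_field = −ΔU = −q(V_B − V_A) = q(V_A − V_B).
At A: distance to the source charge is 2.77 m; V_A = kq₁/r = 18.8 V.
At B: distance to the source charge is 1.35 m; V_B = kq₁/r = 38.5 V.
ΔV = V_B − V_A = 19.7 V.
W_field = −qΔV = −(5.08×10⁻⁹ C)(19.7 V) = -1.00×10⁻⁷ J.

-1.00×10⁻⁷ J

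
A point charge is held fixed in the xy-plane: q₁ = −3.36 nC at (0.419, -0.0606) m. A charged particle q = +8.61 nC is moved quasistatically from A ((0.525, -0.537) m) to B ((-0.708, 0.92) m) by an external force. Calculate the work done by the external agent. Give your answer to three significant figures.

For quasistatic motion the external work equals the change in potential energy: W_ext = qΔV = q(V_B − V_A).
At A: distance to the source charge is 0.488 m; V_A = kq₁/r = -61.9 V.
At B: distance to the source charge is 1.49 m; V_B = kq₁/r = -20.2 V.
ΔV = V_B − V_A = 41.7 V.
W_ext = qΔV = (8.61×10⁻⁹ C)(41.7 V) = 3.59×10⁻⁷ J.

3.59×10⁻⁷ J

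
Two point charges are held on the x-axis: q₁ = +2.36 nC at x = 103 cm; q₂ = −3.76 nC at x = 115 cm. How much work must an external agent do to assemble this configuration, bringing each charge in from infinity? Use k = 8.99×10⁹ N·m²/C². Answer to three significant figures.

-6.65×10⁻⁷ J

The assembly work is the sum of pairwise potential energies, U = Σ_{i<j} kqᵢqⱼ/rᵢⱼ.
Pair separations: r₁₂ = 0.120 m.
U = (-6.65×10⁻⁷) = -6.65×10⁻⁷ J.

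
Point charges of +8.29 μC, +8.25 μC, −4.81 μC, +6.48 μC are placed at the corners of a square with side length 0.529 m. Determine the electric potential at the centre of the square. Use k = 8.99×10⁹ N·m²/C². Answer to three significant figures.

4.38×10⁵ V

The total potential is the scalar sum of each charge's contribution, V = Σ kqᵢ/rᵢ.
The distance from each corner to the centre is a√2/2 = 0.374 m.
V = k[(8.29×10⁻⁶)/(0.374) + (8.25×10⁻⁶)/(0.374) + (-4.81×10⁻⁶)/(0.374) + (6.48×10⁻⁶)/(0.374)] = 4.38×10⁵ V.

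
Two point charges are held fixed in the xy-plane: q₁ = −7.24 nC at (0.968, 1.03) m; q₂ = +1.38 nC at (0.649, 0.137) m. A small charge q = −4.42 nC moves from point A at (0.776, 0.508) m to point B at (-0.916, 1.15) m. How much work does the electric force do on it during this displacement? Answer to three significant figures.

2.54×10⁻⁷ J

The work done by the electric force is W_field = −ΔU = −q(V_B − V_A) = q(V_A − V_B).
At A: distances to the source charges are 0.556 m, 0.392 m; V_A = Σ kqᵢ/rᵢ = -85.4 V.
At B: distances to the source charges are 1.89 m, 1.86 m; V_B = Σ kqᵢ/rᵢ = -27.8 V.
ΔV = V_B − V_A = 57.6 V.
W_field = −qΔV = −(-4.42×10⁻⁹ C)(57.6 V) = 2.54×10⁻⁷ J.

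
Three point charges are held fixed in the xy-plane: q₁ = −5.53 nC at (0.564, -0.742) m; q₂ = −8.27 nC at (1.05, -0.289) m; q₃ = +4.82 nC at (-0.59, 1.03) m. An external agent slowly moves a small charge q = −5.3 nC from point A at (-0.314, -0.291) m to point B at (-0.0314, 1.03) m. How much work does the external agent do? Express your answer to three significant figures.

For quasistatic motion the external work equals the change in potential energy: W_ext = qΔV = q(V_B − V_A).
At A: distances to the source charges are 0.987 m, 1.36 m, 1.35 m; V_A = Σ kqᵢ/rᵢ = -72.8 V.
At B: distances to the source charges are 1.87 m, 1.71 m, 0.559 m; V_B = Σ kqᵢ/rᵢ = 7.39 V.
ΔV = V_B − V_A = 80.2 V.
W_ext = qΔV = (-5.30×10⁻⁹ C)(80.2 V) = -4.25×10⁻⁷ J.

-4.25×10⁻⁷ J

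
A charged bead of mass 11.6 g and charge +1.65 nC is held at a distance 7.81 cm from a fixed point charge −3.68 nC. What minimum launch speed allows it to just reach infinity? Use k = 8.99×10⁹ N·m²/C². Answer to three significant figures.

To just escape, total mechanical energy must reach zero at infinity: ½mv²_min + U = 0, so ½mv²_min = −U = |kQq|/r.
|U| = |kQq|/r = (8.99×10⁹ N·m²/C²)(3.68×10⁻⁹)(1.65×10⁻⁹)/(0.0781) = 6.99×10⁻⁷ J.
v_min = √(2|U|/m) = √(2·6.99×10⁻⁷/0.0116) = 0.0110 m/s.

0.0110 m/s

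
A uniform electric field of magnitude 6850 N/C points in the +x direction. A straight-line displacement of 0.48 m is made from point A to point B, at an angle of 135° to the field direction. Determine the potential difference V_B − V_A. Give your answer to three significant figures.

Only the component of displacement along E changes the potential: ΔV = −E·d·cosθ.
ΔV = −(6850 V/m)(0.480 m)cos135° = 2320 V.

2320 V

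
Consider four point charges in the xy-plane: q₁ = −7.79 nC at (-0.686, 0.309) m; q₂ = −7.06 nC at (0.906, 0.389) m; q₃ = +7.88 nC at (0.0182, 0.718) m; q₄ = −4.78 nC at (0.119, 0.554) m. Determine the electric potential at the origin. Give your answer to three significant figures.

The total potential is the scalar sum of each charge's contribution, V = Σ kqᵢ/rᵢ.
Distances from the field point to each charge: r₁ = 0.752 m, r₂ = 0.986 m, r₃ = 0.718 m, r₄ = 0.567 m.
V = k[(-7.79×10⁻⁹)/(0.752) + (-7.06×10⁻⁹)/(0.986) + (7.88×10⁻⁹)/(0.718) + (-4.78×10⁻⁹)/(0.567)] = -135 V.

-135 V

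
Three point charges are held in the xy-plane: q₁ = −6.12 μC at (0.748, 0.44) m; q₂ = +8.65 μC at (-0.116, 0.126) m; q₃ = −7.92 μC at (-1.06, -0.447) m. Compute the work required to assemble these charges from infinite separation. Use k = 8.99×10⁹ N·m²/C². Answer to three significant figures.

The assembly work is the sum of pairwise potential energies, U = Σ_{i<j} kqᵢqⱼ/rᵢⱼ.
Pair separations: r₁₂ = 0.919 m, r₁₃ = 2.01 m, r₂₃ = 1.10 m.
U = (-0.518) + (0.216) + (-0.558) = -0.859 J.

-0.859 J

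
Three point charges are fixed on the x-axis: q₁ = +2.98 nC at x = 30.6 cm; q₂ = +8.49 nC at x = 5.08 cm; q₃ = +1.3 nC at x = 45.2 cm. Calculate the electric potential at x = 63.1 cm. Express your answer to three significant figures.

279 V

Electric potential is a scalar, so the contributions from each charge add algebraically: V = Σ kqᵢ/rᵢ.
Distances from the field point to each charge: r₁ = 0.325 m, r₂ = 0.580 m, r₃ = 0.179 m.
V = k[(2.98×10⁻⁹)/(0.325) + (8.49×10⁻⁹)/(0.580) + (1.30×10⁻⁹)/(0.179)] = 279 V.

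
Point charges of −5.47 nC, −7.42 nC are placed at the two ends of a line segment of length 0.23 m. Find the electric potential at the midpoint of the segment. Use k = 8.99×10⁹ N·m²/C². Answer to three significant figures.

The total potential is the scalar sum of each charge's contribution, V = Σ kqᵢ/rᵢ.
Each charge is 0.115 m from the midpoint.
V = k[(-5.47×10⁻⁹)/(0.115) + (-7.42×10⁻⁹)/(0.115)] = -1010 V.

-1010 V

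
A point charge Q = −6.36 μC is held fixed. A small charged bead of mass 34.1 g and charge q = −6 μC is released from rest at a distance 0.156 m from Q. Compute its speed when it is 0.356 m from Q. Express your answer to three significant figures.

Only the electrostatic force acts, so mechanical energy is conserved: ½mv² = U₁ − U₂ = kQq(1/r₁ − 1/r₂).
U₁ − U₂ = (8.99×10⁹ N·m²/C²)(-6.36×10⁻⁶ C)(-6.00×10⁻⁶ C)(1/0.156 − 1/0.356) = 1.24 J.
v = √(2·1.24/0.0341) = 8.51 m/s.

8.51 m/s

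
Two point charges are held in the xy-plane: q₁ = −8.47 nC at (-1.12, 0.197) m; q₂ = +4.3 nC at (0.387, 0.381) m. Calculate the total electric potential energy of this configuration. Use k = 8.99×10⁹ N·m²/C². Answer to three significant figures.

The work to assemble the configuration equals its total potential energy, U = Σ kqᵢqⱼ/rᵢⱼ over all pairs.
Pair separations: r₁₂ = 1.52 m.
U = (-2.16×10⁻⁷) = -2.16×10⁻⁷ J.

-2.16×10⁻⁷ J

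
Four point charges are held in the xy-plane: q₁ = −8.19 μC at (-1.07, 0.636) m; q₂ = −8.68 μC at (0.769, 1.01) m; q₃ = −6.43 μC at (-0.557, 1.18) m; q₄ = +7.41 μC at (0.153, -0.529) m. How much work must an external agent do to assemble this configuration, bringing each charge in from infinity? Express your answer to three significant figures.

The assembly work is the sum of pairwise potential energies, U = Σ_{i<j} kqᵢqⱼ/rᵢⱼ.
Pair separations: r₁₂ = 1.88 m, r₁₃ = 0.748 m, r₁₄ = 1.69 m, r₂₃ = 1.34 m, r₂₄ = 1.66 m, r₃₄ = 1.85 m.
Summing all 6 pair terms gives U = 0.446 J.

0.446 J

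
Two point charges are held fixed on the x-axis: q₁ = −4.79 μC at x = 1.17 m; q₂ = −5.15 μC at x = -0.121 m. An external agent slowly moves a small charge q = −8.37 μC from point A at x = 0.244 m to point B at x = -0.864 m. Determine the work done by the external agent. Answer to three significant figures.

For quasistatic motion the external work equals the change in potential energy: W_ext = qΔV = q(V_B − V_A).
At A: distances to the source charges are 0.926 m, 0.365 m; V_A = Σ kqᵢ/rᵢ = -1.73×10⁵ V.
At B: distances to the source charges are 2.03 m, 0.743 m; V_B = Σ kqᵢ/rᵢ = -8.35×10⁴ V.
ΔV = V_B − V_A = 8.99×10⁴ V.
W_ext = qΔV = (-8.37×10⁻⁶ C)(8.99×10⁴ V) = -0.752 J.

-0.752 J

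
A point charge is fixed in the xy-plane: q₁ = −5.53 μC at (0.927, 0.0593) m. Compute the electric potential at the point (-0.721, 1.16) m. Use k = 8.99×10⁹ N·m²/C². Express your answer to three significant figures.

-2.51×10⁴ V

Electric potential is a scalar, so the contributions from each charge add algebraically: V = Σ kqᵢ/rᵢ.
Distances from the field point to each charge: r₁ = 1.98 m.
V = k[(-5.53×10⁻⁶)/(1.98)] = -2.51×10⁴ V.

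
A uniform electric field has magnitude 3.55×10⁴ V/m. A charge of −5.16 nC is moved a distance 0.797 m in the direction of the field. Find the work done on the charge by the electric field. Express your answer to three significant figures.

-1.46×10⁻⁴ J

The potential change for a displacement 0.797 m in the direction of the field is ΔV = −Ed = -2.83×10⁴ V.
W_field = −qΔV = -1.46×10⁻⁴ J.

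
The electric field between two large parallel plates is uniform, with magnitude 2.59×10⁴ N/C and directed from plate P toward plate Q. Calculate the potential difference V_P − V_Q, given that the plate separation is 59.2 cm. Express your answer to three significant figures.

1.53×10⁴ V

In a uniform field, potential decreases in the direction of E: ΔV = −E·d for a displacement d parallel to E.
Going from Q to P is a displacement of 59.2 cm opposite to the field, so V_P − V_Q = +Ed = 1.53×10⁴ V.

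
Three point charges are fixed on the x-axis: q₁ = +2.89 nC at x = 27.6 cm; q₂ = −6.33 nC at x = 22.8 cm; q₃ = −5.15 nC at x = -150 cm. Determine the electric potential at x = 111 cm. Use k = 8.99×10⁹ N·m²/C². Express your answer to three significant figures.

-51.1 V

The total potential is the scalar sum of each charge's contribution, V = Σ kqᵢ/rᵢ.
Distances from the field point to each charge: r₁ = 0.834 m, r₂ = 0.882 m, r₃ = 2.61 m.
V = k[(2.89×10⁻⁹)/(0.834) + (-6.33×10⁻⁹)/(0.882) + (-5.15×10⁻⁹)/(2.61)] = -51.1 V.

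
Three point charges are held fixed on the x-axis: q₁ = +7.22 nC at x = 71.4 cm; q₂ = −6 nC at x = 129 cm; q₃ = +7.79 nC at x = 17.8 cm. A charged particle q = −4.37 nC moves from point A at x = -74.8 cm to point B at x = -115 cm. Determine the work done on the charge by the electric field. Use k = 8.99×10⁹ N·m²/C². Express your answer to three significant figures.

-1.23×10⁻⁷ J

The work done by the electric force is W_field = −ΔU = −q(V_B − V_A) = q(V_A − V_B).
At A: distances to the source charges are 1.46 m, 2.04 m, 0.926 m; V_A = Σ kqᵢ/rᵢ = 93.6 V.
At B: distances to the source charges are 1.86 m, 2.44 m, 1.33 m; V_B = Σ kqᵢ/rᵢ = 65.5 V.
ΔV = V_B − V_A = -28.1 V.
W_field = −qΔV = −(-4.37×10⁻⁹ C)(-28.1 V) = -1.23×10⁻⁷ J.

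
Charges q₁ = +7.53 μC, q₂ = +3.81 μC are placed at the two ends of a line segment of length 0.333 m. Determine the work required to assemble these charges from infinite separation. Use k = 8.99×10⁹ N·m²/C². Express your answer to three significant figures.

0.775 J

The assembly work is the sum of pairwise potential energies, U = Σ_{i<j} kqᵢqⱼ/rᵢⱼ.
The separation is r = 0.333 m.
U = (0.775) = 0.775 J.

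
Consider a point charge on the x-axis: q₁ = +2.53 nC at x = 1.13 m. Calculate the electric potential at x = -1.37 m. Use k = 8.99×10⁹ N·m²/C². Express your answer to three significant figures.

9.10 V

Electric potential is a scalar, so the contributions from each charge add algebraically: V = Σ kqᵢ/rᵢ.
V = k[(2.53×10⁻⁹)/(2.50)] = 9.10 V.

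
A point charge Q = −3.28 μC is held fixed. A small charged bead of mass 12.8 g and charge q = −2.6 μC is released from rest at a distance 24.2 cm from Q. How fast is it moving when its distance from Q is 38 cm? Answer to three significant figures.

4.24 m/s

Only the electrostatic force acts, so mechanical energy is conserved: ½mv² = U₁ − U₂ = kQq(1/r₁ − 1/r₂).
U₁ − U₂ = (8.99×10⁹ N·m²/C²)(-3.28×10⁻⁶ C)(-2.60×10⁻⁶ C)(1/0.242 − 1/0.380) = 0.115 J.
v = √(2·0.115/0.0128) = 4.24 m/s.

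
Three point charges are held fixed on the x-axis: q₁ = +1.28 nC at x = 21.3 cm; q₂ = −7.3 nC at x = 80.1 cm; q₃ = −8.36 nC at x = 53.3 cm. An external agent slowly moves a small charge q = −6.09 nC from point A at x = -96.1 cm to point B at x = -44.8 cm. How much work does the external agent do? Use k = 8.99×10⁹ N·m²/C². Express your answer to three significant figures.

2.07×10⁻⁷ J

For quasistatic motion the external work equals the change in potential energy: W_ext = qΔV = q(V_B − V_A).
At A: distances to the source charges are 1.17 m, 1.76 m, 1.49 m; V_A = Σ kqᵢ/rᵢ = -77.7 V.
At B: distances to the source charges are 0.661 m, 1.25 m, 0.981 m; V_B = Σ kqᵢ/rᵢ = -112 V.
ΔV = V_B − V_A = -34.0 V.
W_ext = qΔV = (-6.09×10⁻⁹ C)(-34.0 V) = 2.07×10⁻⁷ J.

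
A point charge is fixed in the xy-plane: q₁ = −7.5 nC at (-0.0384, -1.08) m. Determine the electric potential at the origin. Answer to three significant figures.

-62.4 V

Electric potential is a scalar, so the contributions from each charge add algebraically: V = Σ kqᵢ/rᵢ.
Distances from the field point to each charge: r₁ = 1.08 m.
V = k[(-7.50×10⁻⁹)/(1.08)] = -62.4 V.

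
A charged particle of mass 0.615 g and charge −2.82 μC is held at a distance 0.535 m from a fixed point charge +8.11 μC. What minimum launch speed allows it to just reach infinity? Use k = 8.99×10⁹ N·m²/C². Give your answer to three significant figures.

To just escape, total mechanical energy must reach zero at infinity: ½mv²_min + U = 0, so ½mv²_min = −U = |kQq|/r.
|U| = |kQq|/r = (8.99×10⁹ N·m²/C²)(8.11×10⁻⁶)(2.82×10⁻⁶)/(0.535) = 0.384 J.
v_min = √(2|U|/m) = √(2·0.384/6.15×10⁻⁴) = 35.4 m/s.

35.4 m/s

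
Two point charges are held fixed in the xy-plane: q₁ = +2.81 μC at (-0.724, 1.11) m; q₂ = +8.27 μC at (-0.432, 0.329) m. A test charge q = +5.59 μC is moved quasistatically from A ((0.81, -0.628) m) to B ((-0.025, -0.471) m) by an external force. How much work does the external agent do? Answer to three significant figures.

For quasistatic motion the external work equals the change in potential energy: W_ext = qΔV = q(V_B − V_A).
At A: distances to the source charges are 2.32 m, 1.57 m; V_A = Σ kqᵢ/rᵢ = 5.83×10⁴ V.
At B: distances to the source charges are 1.73 m, 0.898 m; V_B = Σ kqᵢ/rᵢ = 9.74×10⁴ V.
ΔV = V_B − V_A = 3.91×10⁴ V.
W_ext = qΔV = (5.59×10⁻⁶ C)(3.91×10⁴ V) = 0.219 J.

0.219 J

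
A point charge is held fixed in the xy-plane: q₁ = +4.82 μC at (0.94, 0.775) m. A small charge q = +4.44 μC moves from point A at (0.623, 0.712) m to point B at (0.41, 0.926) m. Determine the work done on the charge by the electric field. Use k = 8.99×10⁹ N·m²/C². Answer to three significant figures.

0.246 J

The work done by the electric force is W_field = −ΔU = −q(V_B − V_A) = q(V_A − V_B).
At A: distance to the source charge is 0.323 m; V_A = kq₁/r = 1.34×10⁵ V.
At B: distance to the source charge is 0.551 m; V_B = kq₁/r = 7.86×10⁴ V.
ΔV = V_B − V_A = -5.54×10⁴ V.
W_field = −qΔV = −(4.44×10⁻⁶ C)(-5.54×10⁴ V) = 0.246 J.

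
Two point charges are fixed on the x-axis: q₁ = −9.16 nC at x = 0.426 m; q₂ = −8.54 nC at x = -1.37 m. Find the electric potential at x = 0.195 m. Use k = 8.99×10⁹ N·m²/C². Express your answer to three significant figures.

Electric potential is a scalar, so the contributions from each charge add algebraically: V = Σ kqᵢ/rᵢ.
Distances from the field point to each charge: r₁ = 0.231 m, r₂ = 1.57 m.
V = k[(-9.16×10⁻⁹)/(0.231) + (-8.54×10⁻⁹)/(1.57)] = -406 V.

-406 V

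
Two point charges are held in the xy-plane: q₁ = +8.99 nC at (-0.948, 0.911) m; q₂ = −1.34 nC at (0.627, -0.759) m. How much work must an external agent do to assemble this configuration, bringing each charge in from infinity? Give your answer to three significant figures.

-4.72×10⁻⁸ J

The assembly work is the sum of pairwise potential energies, U = Σ_{i<j} kqᵢqⱼ/rᵢⱼ.
Pair separations: r₁₂ = 2.30 m.
U = (-4.72×10⁻⁸) = -4.72×10⁻⁸ J.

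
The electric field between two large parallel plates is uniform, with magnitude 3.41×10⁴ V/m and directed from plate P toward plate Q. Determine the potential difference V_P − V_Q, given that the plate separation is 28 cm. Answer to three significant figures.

9550 V

In a uniform field, potential decreases in the direction of E: ΔV = −E·d for a displacement d parallel to E.
Going from Q to P is a displacement of 28 cm opposite to the field, so V_P − V_Q = +Ed = 9550 V.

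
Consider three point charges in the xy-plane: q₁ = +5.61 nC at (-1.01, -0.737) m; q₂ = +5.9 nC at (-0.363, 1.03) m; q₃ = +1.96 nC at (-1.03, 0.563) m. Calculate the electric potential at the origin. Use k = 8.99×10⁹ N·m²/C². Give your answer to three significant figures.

104 V

The total potential is the scalar sum of each charge's contribution, V = Σ kqᵢ/rᵢ.
Distances from the field point to each charge: r₁ = 1.25 m, r₂ = 1.09 m, r₃ = 1.17 m.
V = k[(5.61×10⁻⁹)/(1.25) + (5.90×10⁻⁹)/(1.09) + (1.96×10⁻⁹)/(1.17)] = 104 V.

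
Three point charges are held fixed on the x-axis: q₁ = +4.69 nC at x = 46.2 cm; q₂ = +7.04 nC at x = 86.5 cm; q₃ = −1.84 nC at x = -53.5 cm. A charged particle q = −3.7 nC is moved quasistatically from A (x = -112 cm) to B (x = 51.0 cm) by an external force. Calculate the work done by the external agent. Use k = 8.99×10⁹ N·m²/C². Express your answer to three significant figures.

For quasistatic motion the external work equals the change in potential energy: W_ext = qΔV = q(V_B − V_A).
At A: distances to the source charges are 1.58 m, 1.99 m, 0.585 m; V_A = Σ kqᵢ/rᵢ = 30.3 V.
At B: distances to the source charges are 0.0480 m, 0.355 m, 1.04 m; V_B = Σ kqᵢ/rᵢ = 1040 V.
ΔV = V_B − V_A = 1010 V.
W_ext = qΔV = (-3.70×10⁻⁹ C)(1010 V) = -3.74×10⁻⁶ J.

-3.74×10⁻⁶ J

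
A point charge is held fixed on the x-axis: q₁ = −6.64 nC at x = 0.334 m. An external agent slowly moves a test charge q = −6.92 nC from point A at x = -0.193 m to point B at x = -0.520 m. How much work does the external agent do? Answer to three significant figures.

For quasistatic motion the external work equals the change in potential energy: W_ext = qΔV = q(V_B − V_A).
At A: distance to the source charge is 0.527 m; V_A = kq₁/r = -113 V.
At B: distance to the source charge is 0.854 m; V_B = kq₁/r = -69.9 V.
ΔV = V_B − V_A = 43.4 V.
W_ext = qΔV = (-6.92×10⁻⁹ C)(43.4 V) = -3.00×10⁻⁷ J.

-3.00×10⁻⁷ J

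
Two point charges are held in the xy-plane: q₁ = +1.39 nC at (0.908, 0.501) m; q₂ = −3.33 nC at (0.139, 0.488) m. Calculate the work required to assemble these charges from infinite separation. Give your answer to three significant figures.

The work to assemble the configuration equals its total potential energy, U = Σ kqᵢqⱼ/rᵢⱼ over all pairs.
Pair separations: r₁₂ = 0.769 m.
U = (-5.41×10⁻⁸) = -5.41×10⁻⁸ J.

-5.41×10⁻⁸ J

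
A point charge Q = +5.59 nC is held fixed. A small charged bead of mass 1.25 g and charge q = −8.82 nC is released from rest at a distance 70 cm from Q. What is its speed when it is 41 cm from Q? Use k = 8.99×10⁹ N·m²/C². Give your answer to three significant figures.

Only the electrostatic force acts, so mechanical energy is conserved: ½mv² = U₁ − U₂ = kQq(1/r₁ − 1/r₂).
U₁ − U₂ = (8.99×10⁹ N·m²/C²)(5.59×10⁻⁹ C)(-8.82×10⁻⁹ C)(1/0.700 − 1/0.410) = 4.48×10⁻⁷ J.
v = √(2·4.48×10⁻⁷/1.25×10⁻³) = 0.0268 m/s.

0.0268 m/s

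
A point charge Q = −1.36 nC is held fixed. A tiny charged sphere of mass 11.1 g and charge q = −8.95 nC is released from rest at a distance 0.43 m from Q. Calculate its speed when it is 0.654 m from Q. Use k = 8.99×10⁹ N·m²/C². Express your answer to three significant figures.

3.96×10⁻³ m/s

Only the electrostatic force acts, so mechanical energy is conserved: ½mv² = U₁ − U₂ = kQq(1/r₁ − 1/r₂).
U₁ − U₂ = (8.99×10⁹ N·m²/C²)(-1.36×10⁻⁹ C)(-8.95×10⁻⁹ C)(1/0.430 − 1/0.654) = 8.72×10⁻⁸ J.
v = √(2·8.72×10⁻⁸/0.0111) = 3.96×10⁻³ m/s.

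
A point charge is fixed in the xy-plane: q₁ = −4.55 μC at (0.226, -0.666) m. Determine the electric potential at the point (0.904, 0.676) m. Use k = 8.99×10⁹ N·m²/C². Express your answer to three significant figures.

-2.72×10⁴ V

Electric potential is a scalar, so the contributions from each charge add algebraically: V = Σ kqᵢ/rᵢ.
Distances from the field point to each charge: r₁ = 1.50 m.
V = k[(-4.55×10⁻⁶)/(1.50)] = -2.72×10⁴ V.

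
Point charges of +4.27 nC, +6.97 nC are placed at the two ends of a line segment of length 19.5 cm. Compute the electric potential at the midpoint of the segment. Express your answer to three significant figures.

1040 V

The total potential is the scalar sum of each charge's contribution, V = Σ kqᵢ/rᵢ.
Each charge is 0.0975 m from the midpoint.
V = k[(4.27×10⁻⁹)/(0.0975) + (6.97×10⁻⁹)/(0.0975)] = 1040 V.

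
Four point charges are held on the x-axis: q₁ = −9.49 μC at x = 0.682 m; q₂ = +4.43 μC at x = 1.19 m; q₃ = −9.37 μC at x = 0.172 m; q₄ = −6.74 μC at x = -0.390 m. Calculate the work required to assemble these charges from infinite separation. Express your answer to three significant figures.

1.83 J

The assembly work is the sum of pairwise potential energies, U = Σ_{i<j} kqᵢqⱼ/rᵢⱼ.
Pair separations: r₁₂ = 0.508 m, r₁₃ = 0.510 m, r₁₄ = 1.07 m, r₂₃ = 1.02 m, r₂₄ = 1.58 m, r₃₄ = 0.562 m.
Summing all 6 pair terms gives U = 1.83 J.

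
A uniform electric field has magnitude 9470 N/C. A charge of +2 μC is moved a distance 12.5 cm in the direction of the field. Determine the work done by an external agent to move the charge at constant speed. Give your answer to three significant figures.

The potential change for a displacement 12.5 cm in the direction of the field is ΔV = −Ed = -1180 V.
W_ext = qΔV = -2.37×10⁻³ J.

-2.37×10⁻³ J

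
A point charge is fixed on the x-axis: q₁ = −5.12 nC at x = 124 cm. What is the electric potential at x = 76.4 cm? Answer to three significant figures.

-96.7 V

Electric potential is a scalar, so the contributions from each charge add algebraically: V = Σ kqᵢ/rᵢ.
V = k[(-5.12×10⁻⁹)/(0.476)] = -96.7 V.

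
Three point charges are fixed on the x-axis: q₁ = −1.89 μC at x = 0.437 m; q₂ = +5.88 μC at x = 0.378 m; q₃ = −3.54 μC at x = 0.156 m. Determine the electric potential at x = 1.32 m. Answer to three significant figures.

Electric potential is a scalar, so the contributions from each charge add algebraically: V = Σ kqᵢ/rᵢ.
Distances from the field point to each charge: r₁ = 0.883 m, r₂ = 0.942 m, r₃ = 1.16 m.
V = k[(-1.89×10⁻⁶)/(0.883) + (5.88×10⁻⁶)/(0.942) + (-3.54×10⁻⁶)/(1.16)] = 9530 V.

9530 V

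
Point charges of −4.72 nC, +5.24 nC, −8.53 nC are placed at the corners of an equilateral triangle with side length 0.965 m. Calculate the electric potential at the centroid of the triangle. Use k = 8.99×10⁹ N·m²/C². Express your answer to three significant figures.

-129 V

Electric potential is a scalar, so the contributions from each charge add algebraically: V = Σ kqᵢ/rᵢ.
The distance from each vertex to the centroid is a/√3 = 0.557 m.
V = k[(-4.72×10⁻⁹)/(0.557) + (5.24×10⁻⁹)/(0.557) + (-8.53×10⁻⁹)/(0.557)] = -129 V.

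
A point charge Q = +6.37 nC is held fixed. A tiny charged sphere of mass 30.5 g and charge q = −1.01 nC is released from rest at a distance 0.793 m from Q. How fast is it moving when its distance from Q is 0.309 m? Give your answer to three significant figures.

Only the electrostatic force acts, so mechanical energy is conserved: ½mv² = U₁ − U₂ = kQq(1/r₁ − 1/r₂).
U₁ − U₂ = (8.99×10⁹ N·m²/C²)(6.37×10⁻⁹ C)(-1.01×10⁻⁹ C)(1/0.793 − 1/0.309) = 1.14×10⁻⁷ J.
v = √(2·1.14×10⁻⁷/0.0305) = 2.74×10⁻³ m/s.

2.74×10⁻³ m/s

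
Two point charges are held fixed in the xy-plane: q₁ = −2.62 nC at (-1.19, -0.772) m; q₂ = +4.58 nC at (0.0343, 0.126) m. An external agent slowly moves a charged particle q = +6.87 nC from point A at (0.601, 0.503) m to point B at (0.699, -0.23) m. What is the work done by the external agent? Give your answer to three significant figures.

For quasistatic motion the external work equals the change in potential energy: W_ext = qΔV = q(V_B − V_A).
At A: distances to the source charges are 2.20 m, 0.681 m; V_A = Σ kqᵢ/rᵢ = 49.8 V.
At B: distances to the source charges are 1.97 m, 0.754 m; V_B = Σ kqᵢ/rᵢ = 42.6 V.
ΔV = V_B − V_A = -7.16 V.
W_ext = qΔV = (6.87×10⁻⁹ C)(-7.16 V) = -4.92×10⁻⁸ J.

-4.92×10⁻⁸ J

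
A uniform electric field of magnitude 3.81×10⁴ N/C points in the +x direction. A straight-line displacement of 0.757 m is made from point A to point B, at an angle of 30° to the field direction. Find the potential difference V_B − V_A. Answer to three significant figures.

-2.50×10⁴ V

Only the component of displacement along E changes the potential: ΔV = −E·d·cosθ.
ΔV = −(3.81×10⁴ V/m)(0.757 m)cos30° = -2.50×10⁴ V.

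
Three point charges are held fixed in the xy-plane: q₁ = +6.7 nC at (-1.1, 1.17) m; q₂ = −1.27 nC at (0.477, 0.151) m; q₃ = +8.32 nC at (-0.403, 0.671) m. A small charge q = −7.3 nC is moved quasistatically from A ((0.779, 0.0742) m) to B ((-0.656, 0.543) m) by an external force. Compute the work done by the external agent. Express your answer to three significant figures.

-2.08×10⁻⁶ J

For quasistatic motion the external work equals the change in potential energy: W_ext = qΔV = q(V_B − V_A).
At A: distances to the source charges are 2.18 m, 0.312 m, 1.32 m; V_A = Σ kqᵢ/rᵢ = 47.5 V.
At B: distances to the source charges are 0.768 m, 1.20 m, 0.284 m; V_B = Σ kqᵢ/rᵢ = 333 V.
ΔV = V_B − V_A = 285 V.
W_ext = qΔV = (-7.30×10⁻⁹ C)(285 V) = -2.08×10⁻⁶ J.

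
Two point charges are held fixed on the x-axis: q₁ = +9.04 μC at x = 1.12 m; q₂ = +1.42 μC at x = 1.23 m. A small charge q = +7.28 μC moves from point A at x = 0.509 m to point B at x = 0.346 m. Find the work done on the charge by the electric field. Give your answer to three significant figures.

0.228 J

The work done by the electric force is W_field = −ΔU = −q(V_B − V_A) = q(V_A − V_B).
At A: distances to the source charges are 0.611 m, 0.721 m; V_A = Σ kqᵢ/rᵢ = 1.51×10⁵ V.
At B: distances to the source charges are 0.774 m, 0.884 m; V_B = Σ kqᵢ/rᵢ = 1.19×10⁵ V.
ΔV = V_B − V_A = -3.13×10⁴ V.
W_field = −qΔV = −(7.28×10⁻⁶ C)(-3.13×10⁴ V) = 0.228 J.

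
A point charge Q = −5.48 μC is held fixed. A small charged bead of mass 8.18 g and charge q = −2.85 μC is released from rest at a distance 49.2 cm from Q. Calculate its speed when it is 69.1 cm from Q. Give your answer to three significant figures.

Only the electrostatic force acts, so mechanical energy is conserved: ½mv² = U₁ − U₂ = kQq(1/r₁ − 1/r₂).
U₁ − U₂ = (8.99×10⁹ N·m²/C²)(-5.48×10⁻⁶ C)(-2.85×10⁻⁶ C)(1/0.492 − 1/0.691) = 0.0822 J.
v = √(2·0.0822/8.18×10⁻³) = 4.48 m/s.

4.48 m/s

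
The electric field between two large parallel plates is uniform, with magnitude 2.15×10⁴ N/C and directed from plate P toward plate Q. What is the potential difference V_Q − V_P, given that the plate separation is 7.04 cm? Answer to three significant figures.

-1510 V

In a uniform field, potential decreases in the direction of E: ΔV = −E·d for a displacement d parallel to E.
Going from P to Q is a displacement of 7.04 cm along the field, so V_Q − V_P = −Ed = -1510 V.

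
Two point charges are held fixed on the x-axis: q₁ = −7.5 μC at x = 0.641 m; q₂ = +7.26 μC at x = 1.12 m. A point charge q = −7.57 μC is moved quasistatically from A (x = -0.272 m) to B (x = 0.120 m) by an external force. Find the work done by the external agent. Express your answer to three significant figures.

For quasistatic motion the external work equals the change in potential energy: W_ext = qΔV = q(V_B − V_A).
At A: distances to the source charges are 0.913 m, 1.39 m; V_A = Σ kqᵢ/rᵢ = -2.70×10⁴ V.
At B: distances to the source charges are 0.521 m, 1.00 m; V_B = Σ kqᵢ/rᵢ = -6.41×10⁴ V.
ΔV = V_B − V_A = -3.72×10⁴ V.
W_ext = qΔV = (-7.57×10⁻⁶ C)(-3.72×10⁴ V) = 0.281 J.

0.281 J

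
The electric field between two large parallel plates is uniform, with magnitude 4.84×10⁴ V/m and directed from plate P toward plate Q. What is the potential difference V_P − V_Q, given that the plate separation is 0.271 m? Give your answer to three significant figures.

In a uniform field, potential decreases in the direction of E: ΔV = −E·d for a displacement d parallel to E.
Going from Q to P is a displacement of 0.271 m opposite to the field, so V_P − V_Q = +Ed = 1.31×10⁴ V.

1.31×10⁴ V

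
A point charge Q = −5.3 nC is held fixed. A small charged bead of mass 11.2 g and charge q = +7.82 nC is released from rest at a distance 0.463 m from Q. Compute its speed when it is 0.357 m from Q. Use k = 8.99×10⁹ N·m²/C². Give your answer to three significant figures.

Only the electrostatic force acts, so mechanical energy is conserved: ½mv² = U₁ − U₂ = kQq(1/r₁ − 1/r₂).
U₁ − U₂ = (8.99×10⁹ N·m²/C²)(-5.30×10⁻⁹ C)(7.82×10⁻⁹ C)(1/0.463 − 1/0.357) = 2.39×10⁻⁷ J.
v = √(2·2.39×10⁻⁷/0.0112) = 6.53×10⁻³ m/s.

6.53×10⁻³ m/s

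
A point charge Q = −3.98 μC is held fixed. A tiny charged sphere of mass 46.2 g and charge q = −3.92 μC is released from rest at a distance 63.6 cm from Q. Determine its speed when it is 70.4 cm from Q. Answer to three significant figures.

0.960 m/s

Only the electrostatic force acts, so mechanical energy is conserved: ½mv² = U₁ − U₂ = kQq(1/r₁ − 1/r₂).
U₁ − U₂ = (8.99×10⁹ N·m²/C²)(-3.98×10⁻⁶ C)(-3.92×10⁻⁶ C)(1/0.636 − 1/0.704) = 0.0213 J.
v = √(2·0.0213/0.0462) = 0.960 m/s.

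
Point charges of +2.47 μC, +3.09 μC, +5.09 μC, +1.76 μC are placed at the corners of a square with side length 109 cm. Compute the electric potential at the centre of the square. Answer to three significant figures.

The total potential is the scalar sum of each charge's contribution, V = Σ kqᵢ/rᵢ.
The distance from each corner to the centre is a√2/2 = 0.771 m.
V = k[(2.47×10⁻⁶)/(0.771) + (3.09×10⁻⁶)/(0.771) + (5.09×10⁻⁶)/(0.771) + (1.76×10⁻⁶)/(0.771)] = 1.45×10⁵ V.

1.45×10⁵ V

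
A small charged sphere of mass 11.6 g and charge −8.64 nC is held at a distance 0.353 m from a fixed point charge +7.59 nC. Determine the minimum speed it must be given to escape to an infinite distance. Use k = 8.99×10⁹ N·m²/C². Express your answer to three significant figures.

0.0170 m/s

To just escape, total mechanical energy must reach zero at infinity: ½mv²_min + U = 0, so ½mv²_min = −U = |kQq|/r.
|U| = |kQq|/r = (8.99×10⁹ N·m²/C²)(7.59×10⁻⁹)(8.64×10⁻⁹)/(0.353) = 1.67×10⁻⁶ J.
v_min = √(2|U|/m) = √(2·1.67×10⁻⁶/0.0116) = 0.0170 m/s.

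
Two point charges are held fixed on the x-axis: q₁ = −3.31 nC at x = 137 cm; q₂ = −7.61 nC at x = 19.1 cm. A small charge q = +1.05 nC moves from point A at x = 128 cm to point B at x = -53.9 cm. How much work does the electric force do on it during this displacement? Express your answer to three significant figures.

The work done by the electric force is W_field = −ΔU = −q(V_B − V_A) = q(V_A − V_B).
At A: distances to the source charges are 0.0900 m, 1.09 m; V_A = Σ kqᵢ/rᵢ = -393 V.
At B: distances to the source charges are 1.91 m, 0.730 m; V_B = Σ kqᵢ/rᵢ = -109 V.
ΔV = V_B − V_A = 284 V.
W_field = −qΔV = −(1.05×10⁻⁹ C)(284 V) = -2.98×10⁻⁷ J.

-2.98×10⁻⁷ J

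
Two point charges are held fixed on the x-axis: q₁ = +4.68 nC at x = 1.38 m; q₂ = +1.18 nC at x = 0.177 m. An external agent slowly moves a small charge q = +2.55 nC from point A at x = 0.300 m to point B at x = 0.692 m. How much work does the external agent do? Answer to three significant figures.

For quasistatic motion the external work equals the change in potential energy: W_ext = qΔV = q(V_B − V_A).
At A: distances to the source charges are 1.08 m, 0.123 m; V_A = Σ kqᵢ/rᵢ = 125 V.
At B: distances to the source charges are 0.688 m, 0.515 m; V_B = Σ kqᵢ/rᵢ = 81.8 V.
ΔV = V_B − V_A = -43.5 V.
W_ext = qΔV = (2.55×10⁻⁹ C)(-43.5 V) = -1.11×10⁻⁷ J.

-1.11×10⁻⁷ J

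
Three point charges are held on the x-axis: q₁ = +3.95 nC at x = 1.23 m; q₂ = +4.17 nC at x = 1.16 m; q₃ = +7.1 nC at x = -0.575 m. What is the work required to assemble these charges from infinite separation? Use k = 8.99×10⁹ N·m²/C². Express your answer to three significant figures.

The work to assemble the configuration equals its total potential energy, U = Σ kqᵢqⱼ/rᵢⱼ over all pairs.
Pair separations: r₁₂ = 0.0700 m, r₁₃ = 1.80 m, r₂₃ = 1.73 m.
U = (2.12×10⁻⁶) + (1.40×10⁻⁷) + (1.53×10⁻⁷) = 2.41×10⁻⁶ J.

2.41×10⁻⁶ J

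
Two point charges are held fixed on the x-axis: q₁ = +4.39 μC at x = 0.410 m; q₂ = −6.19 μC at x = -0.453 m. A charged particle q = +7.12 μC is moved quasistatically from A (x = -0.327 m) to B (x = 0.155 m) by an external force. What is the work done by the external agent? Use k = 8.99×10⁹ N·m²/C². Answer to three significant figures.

For quasistatic motion the external work equals the change in potential energy: W_ext = qΔV = q(V_B − V_A).
At A: distances to the source charges are 0.737 m, 0.126 m; V_A = Σ kqᵢ/rᵢ = -3.88×10⁵ V.
At B: distances to the source charges are 0.255 m, 0.608 m; V_B = Σ kqᵢ/rᵢ = 6.32×10⁴ V.
ΔV = V_B − V_A = 4.51×10⁵ V.
W_ext = qΔV = (7.12×10⁻⁶ C)(4.51×10⁵ V) = 3.21 J.

3.21 J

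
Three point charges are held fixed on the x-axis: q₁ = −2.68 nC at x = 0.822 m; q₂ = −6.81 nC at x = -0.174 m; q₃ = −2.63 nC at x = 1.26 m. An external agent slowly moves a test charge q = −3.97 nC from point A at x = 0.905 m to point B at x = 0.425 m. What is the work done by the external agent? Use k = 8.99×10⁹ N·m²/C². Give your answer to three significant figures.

For quasistatic motion the external work equals the change in potential energy: W_ext = qΔV = q(V_B − V_A).
At A: distances to the source charges are 0.0830 m, 1.08 m, 0.355 m; V_A = Σ kqᵢ/rᵢ = -414 V.
At B: distances to the source charges are 0.397 m, 0.599 m, 0.835 m; V_B = Σ kqᵢ/rᵢ = -191 V.
ΔV = V_B − V_A = 222 V.
W_ext = qΔV = (-3.97×10⁻⁹ C)(222 V) = -8.83×10⁻⁷ J.

-8.83×10⁻⁷ J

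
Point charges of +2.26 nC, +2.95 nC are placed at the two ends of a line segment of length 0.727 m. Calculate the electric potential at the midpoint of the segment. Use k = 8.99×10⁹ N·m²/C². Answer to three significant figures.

129 V

The total potential is the scalar sum of each charge's contribution, V = Σ kqᵢ/rᵢ.
Each charge is 0.363 m from the midpoint.
V = k[(2.26×10⁻⁹)/(0.363) + (2.95×10⁻⁹)/(0.363)] = 129 V.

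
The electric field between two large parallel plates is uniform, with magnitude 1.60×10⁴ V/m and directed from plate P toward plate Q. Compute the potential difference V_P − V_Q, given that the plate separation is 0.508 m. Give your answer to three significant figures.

In a uniform field, potential decreases in the direction of E: ΔV = −E·d for a displacement d parallel to E.
Going from Q to P is a displacement of 0.508 m opposite to the field, so V_P − V_Q = +Ed = 8130 V.

8130 V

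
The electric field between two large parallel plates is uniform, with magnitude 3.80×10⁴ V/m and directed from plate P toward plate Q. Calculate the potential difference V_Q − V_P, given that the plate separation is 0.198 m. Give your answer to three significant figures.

In a uniform field, potential decreases in the direction of E: ΔV = −E·d for a displacement d parallel to E.
Going from P to Q is a displacement of 0.198 m along the field, so V_Q − V_P = −Ed = -7520 V.

-7520 V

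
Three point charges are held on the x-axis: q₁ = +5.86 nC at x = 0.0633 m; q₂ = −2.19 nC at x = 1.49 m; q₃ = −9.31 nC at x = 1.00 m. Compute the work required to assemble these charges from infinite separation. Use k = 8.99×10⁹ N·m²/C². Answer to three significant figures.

-2.30×10⁻⁷ J

The work to assemble the configuration equals its total potential energy, U = Σ kqᵢqⱼ/rᵢⱼ over all pairs.
Pair separations: r₁₂ = 1.43 m, r₁₃ = 0.937 m, r₂₃ = 0.490 m.
U = (-8.09×10⁻⁸) + (-5.24×10⁻⁷) + (3.74×10⁻⁷) = -2.30×10⁻⁷ J.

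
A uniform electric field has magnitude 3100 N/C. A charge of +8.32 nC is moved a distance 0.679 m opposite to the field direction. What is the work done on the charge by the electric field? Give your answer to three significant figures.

The potential change for a displacement 0.679 m opposite to the field direction is ΔV = +Ed = 2100 V.
W_field = −qΔV = -1.75×10⁻⁵ J.

-1.75×10⁻⁵ J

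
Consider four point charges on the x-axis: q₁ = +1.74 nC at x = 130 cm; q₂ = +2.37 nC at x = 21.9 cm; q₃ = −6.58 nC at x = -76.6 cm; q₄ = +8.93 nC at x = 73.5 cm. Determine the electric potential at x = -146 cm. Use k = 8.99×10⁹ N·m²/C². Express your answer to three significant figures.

The total potential is the scalar sum of each charge's contribution, V = Σ kqᵢ/rᵢ.
Distances from the field point to each charge: r₁ = 2.76 m, r₂ = 1.68 m, r₃ = 0.694 m, r₄ = 2.19 m.
V = k[(1.74×10⁻⁹)/(2.76) + (2.37×10⁻⁹)/(1.68) + (-6.58×10⁻⁹)/(0.694) + (8.93×10⁻⁹)/(2.19)] = -30.3 V.

-30.3 V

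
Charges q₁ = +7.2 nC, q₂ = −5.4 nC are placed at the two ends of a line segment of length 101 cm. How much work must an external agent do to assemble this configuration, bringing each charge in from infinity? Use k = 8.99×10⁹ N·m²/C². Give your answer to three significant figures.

The work to assemble the configuration equals its total potential energy, U = Σ kqᵢqⱼ/rᵢⱼ over all pairs.
The separation is r = 1.01 m.
U = (-3.46×10⁻⁷) = -3.46×10⁻⁷ J.

-3.46×10⁻⁷ J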